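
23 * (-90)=-2070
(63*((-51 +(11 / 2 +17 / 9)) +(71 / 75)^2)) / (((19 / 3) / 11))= -111005433/23750 = -4673.91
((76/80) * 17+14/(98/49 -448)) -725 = -3161611/4460 = -708.88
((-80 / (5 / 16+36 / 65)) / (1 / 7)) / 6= -291200/2703 = -107.73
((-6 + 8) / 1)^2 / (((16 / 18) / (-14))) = -63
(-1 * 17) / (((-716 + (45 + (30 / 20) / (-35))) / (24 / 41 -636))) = -31001880/1925893 = -16.10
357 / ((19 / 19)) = 357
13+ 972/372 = 484/31 = 15.61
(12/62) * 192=1152/31 = 37.16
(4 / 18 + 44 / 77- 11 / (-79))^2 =21557449/24770529 = 0.87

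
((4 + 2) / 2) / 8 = 3/8 = 0.38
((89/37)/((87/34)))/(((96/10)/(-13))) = -98345/77256 = -1.27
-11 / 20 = -0.55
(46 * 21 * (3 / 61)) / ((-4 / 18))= -13041/61 = -213.79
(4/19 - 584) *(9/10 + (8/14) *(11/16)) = -501913/665 = -754.76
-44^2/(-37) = 1936/37 = 52.32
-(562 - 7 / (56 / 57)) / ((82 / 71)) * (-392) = 15443281/82 = 188332.70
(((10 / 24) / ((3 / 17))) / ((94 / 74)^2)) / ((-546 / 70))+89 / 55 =244027429/170578980 = 1.43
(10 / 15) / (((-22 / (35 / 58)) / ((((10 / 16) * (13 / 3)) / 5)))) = -455/45936 = -0.01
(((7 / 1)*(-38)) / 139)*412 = -109592/139 = -788.43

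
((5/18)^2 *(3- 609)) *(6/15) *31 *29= -453995/27 = -16814.63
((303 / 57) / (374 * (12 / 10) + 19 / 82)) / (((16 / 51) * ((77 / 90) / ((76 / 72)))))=5279775/113407448 = 0.05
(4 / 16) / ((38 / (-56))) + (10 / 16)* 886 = 42057/76 = 553.38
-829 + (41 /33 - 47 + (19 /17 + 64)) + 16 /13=-5895728/7293 = -808.41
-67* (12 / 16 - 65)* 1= 17219/4 = 4304.75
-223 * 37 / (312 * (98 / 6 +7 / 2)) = -8251/6188 = -1.33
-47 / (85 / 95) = -893/17 = -52.53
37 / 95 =0.39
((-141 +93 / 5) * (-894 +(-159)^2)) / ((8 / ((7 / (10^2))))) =-26118477/1000 = -26118.48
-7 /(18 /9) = -7/2 = -3.50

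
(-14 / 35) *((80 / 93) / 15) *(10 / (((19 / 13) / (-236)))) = 196352/5301 = 37.04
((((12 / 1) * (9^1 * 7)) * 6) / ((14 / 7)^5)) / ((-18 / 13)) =-102.38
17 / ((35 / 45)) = 153/7 = 21.86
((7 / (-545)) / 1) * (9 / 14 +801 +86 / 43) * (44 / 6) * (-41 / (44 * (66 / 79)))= 84.43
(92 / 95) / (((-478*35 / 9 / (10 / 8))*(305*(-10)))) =207/969503500 = 0.00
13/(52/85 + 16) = 1105/1412 = 0.78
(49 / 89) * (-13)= -637/89 = -7.16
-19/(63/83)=-1577/63 = -25.03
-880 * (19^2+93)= -399520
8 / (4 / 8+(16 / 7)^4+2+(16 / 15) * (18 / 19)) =3649520/14053307 = 0.26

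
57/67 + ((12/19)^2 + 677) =16404824/24187 = 678.25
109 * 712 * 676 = 52463008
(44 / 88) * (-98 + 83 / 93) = -9031/186 = -48.55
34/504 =17/252 = 0.07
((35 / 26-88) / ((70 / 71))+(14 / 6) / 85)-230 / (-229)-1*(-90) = 13348883/4251156 = 3.14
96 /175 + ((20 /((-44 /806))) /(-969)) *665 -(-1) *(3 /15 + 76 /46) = 573147193/2258025 = 253.83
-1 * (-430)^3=79507000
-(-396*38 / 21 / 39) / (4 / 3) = 1254/91 = 13.78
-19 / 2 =-9.50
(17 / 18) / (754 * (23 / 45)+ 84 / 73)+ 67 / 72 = 42648181/45710856 = 0.93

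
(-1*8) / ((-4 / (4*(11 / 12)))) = 22/3 = 7.33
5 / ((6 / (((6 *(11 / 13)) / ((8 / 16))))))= 8.46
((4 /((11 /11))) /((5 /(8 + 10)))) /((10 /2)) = 72/25 = 2.88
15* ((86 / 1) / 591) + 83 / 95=57201/18715 = 3.06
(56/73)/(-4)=-14/73 = -0.19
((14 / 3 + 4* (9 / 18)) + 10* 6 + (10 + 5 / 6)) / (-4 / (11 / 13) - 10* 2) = -1705/544 = -3.13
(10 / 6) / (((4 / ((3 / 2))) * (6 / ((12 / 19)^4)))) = 2160/130321 = 0.02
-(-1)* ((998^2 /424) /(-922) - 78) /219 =-7872097/21403308 = -0.37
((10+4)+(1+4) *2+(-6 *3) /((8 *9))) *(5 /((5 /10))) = 475/2 = 237.50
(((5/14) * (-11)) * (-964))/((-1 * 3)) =-26510/21 = -1262.38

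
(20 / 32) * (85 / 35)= 85/56 = 1.52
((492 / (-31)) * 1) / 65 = -492/2015 = -0.24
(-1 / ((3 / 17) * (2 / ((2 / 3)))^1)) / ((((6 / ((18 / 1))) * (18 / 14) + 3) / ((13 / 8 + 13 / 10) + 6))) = -14161/2880 = -4.92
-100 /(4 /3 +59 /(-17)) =5100/109 = 46.79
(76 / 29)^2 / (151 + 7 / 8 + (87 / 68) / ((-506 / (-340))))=0.04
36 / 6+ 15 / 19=129/19 = 6.79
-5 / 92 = -0.05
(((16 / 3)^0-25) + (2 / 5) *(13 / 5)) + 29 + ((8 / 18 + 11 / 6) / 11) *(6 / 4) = 20957/3300 = 6.35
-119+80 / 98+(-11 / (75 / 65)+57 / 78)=-2426707/19110 = -126.99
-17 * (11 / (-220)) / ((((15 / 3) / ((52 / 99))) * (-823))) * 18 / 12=-221/1357950 = 0.00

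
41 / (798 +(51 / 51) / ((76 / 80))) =779/15182 = 0.05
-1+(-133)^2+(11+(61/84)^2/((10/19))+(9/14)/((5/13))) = 249806015/14112 = 17701.67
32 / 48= 2/3 = 0.67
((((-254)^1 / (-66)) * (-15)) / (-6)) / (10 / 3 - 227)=-635/14762 = -0.04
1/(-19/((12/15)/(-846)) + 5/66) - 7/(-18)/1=4641979/11934990 = 0.39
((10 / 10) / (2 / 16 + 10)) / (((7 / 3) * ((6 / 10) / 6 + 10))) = 80/19089 = 0.00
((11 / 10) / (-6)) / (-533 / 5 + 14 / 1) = 11/5556 = 0.00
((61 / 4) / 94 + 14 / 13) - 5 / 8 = 1501/2444 = 0.61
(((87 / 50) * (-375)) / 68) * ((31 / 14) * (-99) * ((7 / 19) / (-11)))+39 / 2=-263319/5168 = -50.95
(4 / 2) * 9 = 18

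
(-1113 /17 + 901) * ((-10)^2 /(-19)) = -1420400/323 = -4397.52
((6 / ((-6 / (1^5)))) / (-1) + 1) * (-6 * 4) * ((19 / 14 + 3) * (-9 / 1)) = 1882.29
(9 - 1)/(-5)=-8/5 = -1.60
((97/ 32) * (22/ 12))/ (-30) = -1067/5760 = -0.19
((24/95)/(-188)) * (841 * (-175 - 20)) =196794/893 = 220.37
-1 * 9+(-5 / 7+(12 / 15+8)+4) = 108/35 = 3.09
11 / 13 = 0.85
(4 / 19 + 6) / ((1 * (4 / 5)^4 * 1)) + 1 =39307/2432 = 16.16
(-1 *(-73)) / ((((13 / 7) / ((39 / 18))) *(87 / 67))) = 34237/522 = 65.59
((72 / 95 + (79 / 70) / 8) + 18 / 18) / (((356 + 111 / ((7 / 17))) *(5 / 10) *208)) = 4041/138446464 = 0.00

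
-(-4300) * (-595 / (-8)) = 639625/2 = 319812.50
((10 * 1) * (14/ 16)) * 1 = 35/4 = 8.75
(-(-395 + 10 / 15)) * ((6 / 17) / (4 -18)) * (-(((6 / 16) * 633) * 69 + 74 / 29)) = 642282979/3944 = 162850.65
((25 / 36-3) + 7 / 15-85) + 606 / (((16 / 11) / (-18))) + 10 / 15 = -341344/45 = -7585.42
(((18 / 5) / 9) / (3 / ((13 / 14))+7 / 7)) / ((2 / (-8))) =-104/275 = -0.38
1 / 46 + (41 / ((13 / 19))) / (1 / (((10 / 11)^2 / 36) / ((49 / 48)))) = 14564831/10636626 = 1.37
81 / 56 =1.45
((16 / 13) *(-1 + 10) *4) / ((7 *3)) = 192/91 = 2.11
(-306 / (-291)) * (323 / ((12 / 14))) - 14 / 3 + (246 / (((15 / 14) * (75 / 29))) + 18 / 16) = 46704989/97000 = 481.49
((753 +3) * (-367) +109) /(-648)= 277343/648 = 428.00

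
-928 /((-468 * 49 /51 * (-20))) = -986/9555 = -0.10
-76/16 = -19/4 = -4.75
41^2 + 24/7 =11791/7 = 1684.43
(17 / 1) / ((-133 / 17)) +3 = 110/133 = 0.83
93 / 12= 31/4 = 7.75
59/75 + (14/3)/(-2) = -1.55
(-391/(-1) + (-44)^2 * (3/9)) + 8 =3133/3 = 1044.33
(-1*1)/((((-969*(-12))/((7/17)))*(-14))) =1/395352 = 0.00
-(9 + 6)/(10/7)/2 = -21/4 = -5.25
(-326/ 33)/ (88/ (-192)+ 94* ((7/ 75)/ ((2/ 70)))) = -13040/404723 = -0.03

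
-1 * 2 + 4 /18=-16/9 = -1.78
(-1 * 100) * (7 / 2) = -350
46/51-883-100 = -50087/51 = -982.10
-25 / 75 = -1/3 = -0.33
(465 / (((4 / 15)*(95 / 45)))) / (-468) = -6975/3952 = -1.76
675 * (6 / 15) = 270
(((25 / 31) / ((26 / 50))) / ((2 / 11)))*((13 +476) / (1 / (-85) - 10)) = -416.62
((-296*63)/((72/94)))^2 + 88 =592727804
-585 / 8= -73.12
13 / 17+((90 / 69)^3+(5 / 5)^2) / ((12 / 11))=9222281/2482068 = 3.72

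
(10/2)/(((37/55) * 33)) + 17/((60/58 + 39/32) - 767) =15990989/78775035 = 0.20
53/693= 0.08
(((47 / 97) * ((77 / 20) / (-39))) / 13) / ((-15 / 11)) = 39809/14753700 = 0.00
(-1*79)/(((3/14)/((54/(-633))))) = 6636/211 = 31.45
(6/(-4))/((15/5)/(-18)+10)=-9/59 = -0.15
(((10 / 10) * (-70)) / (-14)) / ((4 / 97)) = 485/4 = 121.25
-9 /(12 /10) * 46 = -345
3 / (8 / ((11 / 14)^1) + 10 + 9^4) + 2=48273/24131 = 2.00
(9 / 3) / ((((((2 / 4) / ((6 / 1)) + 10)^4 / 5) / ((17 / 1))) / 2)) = 10575360/214358881 = 0.05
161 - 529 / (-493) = 162.07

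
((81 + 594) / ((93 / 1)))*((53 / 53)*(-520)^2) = 60840000/31 = 1962580.65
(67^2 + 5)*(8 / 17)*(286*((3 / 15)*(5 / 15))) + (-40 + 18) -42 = 3421984/85 = 40258.64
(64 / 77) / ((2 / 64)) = 2048/77 = 26.60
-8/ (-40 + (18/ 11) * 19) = 44/49 = 0.90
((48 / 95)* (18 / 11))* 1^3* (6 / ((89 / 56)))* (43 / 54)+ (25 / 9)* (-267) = -206242621/279015 = -739.18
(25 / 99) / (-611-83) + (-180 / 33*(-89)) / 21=11117705/480942 = 23.12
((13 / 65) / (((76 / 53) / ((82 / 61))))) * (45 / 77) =19557/178486 = 0.11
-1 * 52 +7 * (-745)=-5267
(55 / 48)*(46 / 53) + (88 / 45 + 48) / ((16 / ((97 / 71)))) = 7125709/1354680 = 5.26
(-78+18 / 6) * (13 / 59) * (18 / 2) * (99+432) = -78975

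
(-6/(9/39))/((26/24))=-24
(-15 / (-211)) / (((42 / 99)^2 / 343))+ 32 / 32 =115189/844 = 136.48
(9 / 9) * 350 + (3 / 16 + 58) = 6531/16 = 408.19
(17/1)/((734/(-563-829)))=-11832/367 = -32.24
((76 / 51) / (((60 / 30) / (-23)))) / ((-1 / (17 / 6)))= 437/9 = 48.56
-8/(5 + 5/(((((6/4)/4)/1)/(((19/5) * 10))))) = -24/1535 = -0.02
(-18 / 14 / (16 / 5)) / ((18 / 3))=-15/224 = -0.07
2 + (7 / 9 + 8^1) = 97/9 = 10.78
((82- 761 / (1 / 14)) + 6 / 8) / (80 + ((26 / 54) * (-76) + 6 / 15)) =-5708475/23656 = -241.31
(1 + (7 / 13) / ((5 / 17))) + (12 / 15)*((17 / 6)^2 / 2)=7069/1170 = 6.04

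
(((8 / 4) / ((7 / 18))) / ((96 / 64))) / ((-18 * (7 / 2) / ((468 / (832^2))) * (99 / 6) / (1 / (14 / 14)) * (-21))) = 1/9417408 = 0.00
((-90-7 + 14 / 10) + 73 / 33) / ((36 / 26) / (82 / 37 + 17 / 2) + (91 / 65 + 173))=-158851381/296871564 = -0.54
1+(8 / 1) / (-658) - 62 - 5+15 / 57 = -65.75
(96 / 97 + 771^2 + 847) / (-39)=-57743032/3783 = -15263.82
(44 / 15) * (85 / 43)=748/129 = 5.80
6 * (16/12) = 8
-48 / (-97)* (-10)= -480/97 = -4.95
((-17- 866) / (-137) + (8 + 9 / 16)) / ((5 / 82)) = 1348777/5480 = 246.13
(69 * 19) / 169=1311/169 = 7.76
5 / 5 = 1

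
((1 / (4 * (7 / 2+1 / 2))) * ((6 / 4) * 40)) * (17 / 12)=85/16 = 5.31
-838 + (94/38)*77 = -12303/19 = -647.53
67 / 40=1.68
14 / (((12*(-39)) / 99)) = -77/26 = -2.96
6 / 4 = 3/2 = 1.50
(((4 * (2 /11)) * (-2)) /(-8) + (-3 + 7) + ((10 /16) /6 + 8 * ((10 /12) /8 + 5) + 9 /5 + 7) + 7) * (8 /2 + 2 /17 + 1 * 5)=555.44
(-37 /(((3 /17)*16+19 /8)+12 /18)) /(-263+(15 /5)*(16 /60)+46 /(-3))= 226440/9962059 = 0.02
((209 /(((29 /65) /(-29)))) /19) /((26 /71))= -3905/2 = -1952.50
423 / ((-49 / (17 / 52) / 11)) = -79101/2548 = -31.04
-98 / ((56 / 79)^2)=-6241/32 = -195.03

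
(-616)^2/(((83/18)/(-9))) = -61471872/83 = -740624.96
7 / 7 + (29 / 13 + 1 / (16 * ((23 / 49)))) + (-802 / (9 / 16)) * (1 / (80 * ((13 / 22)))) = -5768807/215280 = -26.80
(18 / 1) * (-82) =-1476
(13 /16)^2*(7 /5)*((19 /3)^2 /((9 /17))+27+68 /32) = 96.94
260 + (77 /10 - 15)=2527/10 = 252.70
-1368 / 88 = -15.55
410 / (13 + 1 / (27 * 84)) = 185976/5897 = 31.54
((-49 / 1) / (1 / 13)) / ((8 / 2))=-637/4 = -159.25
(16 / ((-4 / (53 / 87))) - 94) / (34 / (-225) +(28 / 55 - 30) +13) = 6921750/1194481 = 5.79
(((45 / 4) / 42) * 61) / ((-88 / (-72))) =8235/616 = 13.37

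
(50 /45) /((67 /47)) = 470/603 = 0.78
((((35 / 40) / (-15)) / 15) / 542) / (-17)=7/16585200 = 0.00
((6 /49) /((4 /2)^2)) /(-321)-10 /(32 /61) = -1599123/83888 = -19.06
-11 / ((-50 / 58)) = 319/25 = 12.76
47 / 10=4.70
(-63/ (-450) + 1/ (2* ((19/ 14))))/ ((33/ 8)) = 644/5225 = 0.12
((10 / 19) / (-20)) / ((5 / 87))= -87/190 = -0.46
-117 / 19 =-6.16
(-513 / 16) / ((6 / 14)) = -1197/16 = -74.81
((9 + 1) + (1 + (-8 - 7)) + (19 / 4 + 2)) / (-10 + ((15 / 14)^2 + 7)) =-49/33 = -1.48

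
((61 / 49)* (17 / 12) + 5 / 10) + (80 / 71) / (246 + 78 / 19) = 9374219/4133052 = 2.27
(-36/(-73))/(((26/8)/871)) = 132.16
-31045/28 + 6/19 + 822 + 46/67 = -285.75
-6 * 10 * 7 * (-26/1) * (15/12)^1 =13650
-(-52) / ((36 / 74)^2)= 17797/81 = 219.72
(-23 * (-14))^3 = 33386248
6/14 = 3/7 = 0.43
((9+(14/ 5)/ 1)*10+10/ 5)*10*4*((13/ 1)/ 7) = 62400/7 = 8914.29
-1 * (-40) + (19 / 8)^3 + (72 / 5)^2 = 260.76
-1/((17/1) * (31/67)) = -67/527 = -0.13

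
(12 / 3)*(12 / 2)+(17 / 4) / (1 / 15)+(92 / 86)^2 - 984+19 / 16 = -26445673/29584 = -893.92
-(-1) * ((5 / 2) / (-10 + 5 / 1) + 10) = 19/2 = 9.50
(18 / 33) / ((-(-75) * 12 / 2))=1/825 = 0.00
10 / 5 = 2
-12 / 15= -4/5 = -0.80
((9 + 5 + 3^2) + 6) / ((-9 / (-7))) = 203/9 = 22.56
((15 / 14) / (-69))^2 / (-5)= -5/103684 = 0.00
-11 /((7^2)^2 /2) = -22/2401 = -0.01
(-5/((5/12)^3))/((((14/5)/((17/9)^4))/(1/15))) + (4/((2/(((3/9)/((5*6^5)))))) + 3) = -4071013/226800 = -17.95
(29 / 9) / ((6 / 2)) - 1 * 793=-21382/27 = -791.93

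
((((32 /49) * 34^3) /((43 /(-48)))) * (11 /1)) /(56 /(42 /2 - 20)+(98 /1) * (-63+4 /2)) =110680064/2079609 = 53.22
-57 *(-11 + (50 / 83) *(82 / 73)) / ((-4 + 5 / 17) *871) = -20203327/110825169 = -0.18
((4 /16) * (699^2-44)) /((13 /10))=2442785/26 = 93953.27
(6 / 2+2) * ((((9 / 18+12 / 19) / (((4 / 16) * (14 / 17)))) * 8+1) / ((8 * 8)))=29905/8512 = 3.51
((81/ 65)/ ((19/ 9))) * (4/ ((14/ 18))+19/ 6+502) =5208219/17290 = 301.23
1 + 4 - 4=1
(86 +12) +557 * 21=11795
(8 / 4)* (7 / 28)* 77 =77/2 = 38.50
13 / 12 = 1.08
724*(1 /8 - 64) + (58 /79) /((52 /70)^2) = -617405908/13351 = -46244.17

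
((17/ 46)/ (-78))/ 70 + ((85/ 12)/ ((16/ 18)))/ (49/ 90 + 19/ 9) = 360249499/120054480 = 3.00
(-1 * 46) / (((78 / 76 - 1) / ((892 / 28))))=-389804/7 = -55686.29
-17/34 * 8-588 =-592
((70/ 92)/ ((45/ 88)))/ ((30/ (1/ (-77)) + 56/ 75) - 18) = -1925/3010884 = 0.00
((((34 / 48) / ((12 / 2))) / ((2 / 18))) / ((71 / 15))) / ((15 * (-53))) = -17/60208 = 0.00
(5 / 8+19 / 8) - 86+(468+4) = 389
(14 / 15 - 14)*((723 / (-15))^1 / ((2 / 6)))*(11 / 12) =129899/75 = 1731.99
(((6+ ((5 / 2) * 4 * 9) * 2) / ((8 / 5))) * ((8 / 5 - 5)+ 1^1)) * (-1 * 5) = 1395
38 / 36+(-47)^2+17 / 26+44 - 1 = 263684/117 = 2253.71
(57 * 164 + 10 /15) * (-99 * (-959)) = 887571762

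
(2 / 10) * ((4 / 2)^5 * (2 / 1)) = 64/5 = 12.80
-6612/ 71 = -93.13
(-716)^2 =512656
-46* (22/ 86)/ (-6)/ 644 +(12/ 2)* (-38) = -823525/3612 = -228.00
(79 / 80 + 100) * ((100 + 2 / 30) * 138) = 278911317/200 = 1394556.58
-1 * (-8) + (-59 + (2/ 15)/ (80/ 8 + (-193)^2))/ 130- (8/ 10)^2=100353391/14531010 = 6.91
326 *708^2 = 163412064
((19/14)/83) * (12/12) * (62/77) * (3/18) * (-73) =-42997/268422 = -0.16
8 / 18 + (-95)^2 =81229/9 = 9025.44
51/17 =3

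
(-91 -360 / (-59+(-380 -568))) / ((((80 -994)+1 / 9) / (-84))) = -9857916/1183225 = -8.33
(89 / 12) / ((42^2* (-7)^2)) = 89/1037232 = 0.00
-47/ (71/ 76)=-3572/71 = -50.31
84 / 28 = 3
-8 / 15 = -0.53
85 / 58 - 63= -3569/58 = -61.53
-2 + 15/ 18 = -7/6 = -1.17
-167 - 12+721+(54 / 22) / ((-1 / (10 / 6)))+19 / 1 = 6126/11 = 556.91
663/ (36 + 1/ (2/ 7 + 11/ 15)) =23647/1319 = 17.93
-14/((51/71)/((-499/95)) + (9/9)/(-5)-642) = 1240015/56893372 = 0.02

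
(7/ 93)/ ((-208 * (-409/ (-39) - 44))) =7/648272 = 0.00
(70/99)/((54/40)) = 1400/2673 = 0.52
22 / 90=0.24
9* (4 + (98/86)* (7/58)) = 92871/2494 = 37.24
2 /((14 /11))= 11/7 = 1.57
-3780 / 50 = -378/5 = -75.60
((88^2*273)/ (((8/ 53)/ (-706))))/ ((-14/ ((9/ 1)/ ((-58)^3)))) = -794589939/24389 = -32579.85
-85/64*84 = -1785/16 = -111.56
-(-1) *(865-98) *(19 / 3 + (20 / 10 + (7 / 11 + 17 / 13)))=260131/33 = 7882.76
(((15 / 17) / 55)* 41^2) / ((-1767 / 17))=-1681/6479 = -0.26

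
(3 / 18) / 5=1/30 = 0.03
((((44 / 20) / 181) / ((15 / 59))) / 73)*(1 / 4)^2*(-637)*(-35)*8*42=20257237/66065 = 306.63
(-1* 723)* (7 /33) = -1687/11 = -153.36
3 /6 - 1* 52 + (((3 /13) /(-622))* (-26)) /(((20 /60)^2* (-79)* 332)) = -51.50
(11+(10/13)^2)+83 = 15986/169 = 94.59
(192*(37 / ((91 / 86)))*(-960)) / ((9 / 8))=-5728998.68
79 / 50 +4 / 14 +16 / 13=14089/4550 = 3.10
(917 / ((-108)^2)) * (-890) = -408065/5832 = -69.97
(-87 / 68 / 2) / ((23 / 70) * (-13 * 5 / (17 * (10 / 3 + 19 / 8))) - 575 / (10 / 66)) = 27811/164995928 = 0.00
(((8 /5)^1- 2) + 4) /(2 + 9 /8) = 1.15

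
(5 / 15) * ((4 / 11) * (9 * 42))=504/11 = 45.82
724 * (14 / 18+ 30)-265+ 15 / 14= 2774417/126 = 22019.18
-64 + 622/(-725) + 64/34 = -62.98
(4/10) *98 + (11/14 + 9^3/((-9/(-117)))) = 666189/70 = 9516.99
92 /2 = 46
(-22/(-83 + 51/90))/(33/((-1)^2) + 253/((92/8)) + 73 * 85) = 33/774049 = 0.00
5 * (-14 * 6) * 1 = -420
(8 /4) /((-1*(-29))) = 2/29 = 0.07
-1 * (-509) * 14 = 7126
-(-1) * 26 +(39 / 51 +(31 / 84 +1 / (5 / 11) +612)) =4579123/7140 = 641.33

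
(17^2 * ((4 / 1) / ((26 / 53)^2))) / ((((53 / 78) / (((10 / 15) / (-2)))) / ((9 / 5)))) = -275706/65 = -4241.63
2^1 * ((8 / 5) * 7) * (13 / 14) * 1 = 104/5 = 20.80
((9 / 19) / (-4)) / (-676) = 9/51376 = 0.00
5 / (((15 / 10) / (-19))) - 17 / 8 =-65.46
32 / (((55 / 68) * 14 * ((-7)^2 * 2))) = 544/18865 = 0.03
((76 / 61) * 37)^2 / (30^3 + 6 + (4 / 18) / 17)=75613977/960929645 = 0.08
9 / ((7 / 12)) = 108/7 = 15.43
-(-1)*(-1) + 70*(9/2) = 314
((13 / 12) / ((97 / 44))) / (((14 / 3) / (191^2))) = 5216783/1358 = 3841.52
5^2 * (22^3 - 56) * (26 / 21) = 6884800/21 = 327847.62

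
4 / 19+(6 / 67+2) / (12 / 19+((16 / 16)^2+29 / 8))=618452/1017127 = 0.61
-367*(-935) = 343145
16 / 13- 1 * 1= 3/13 = 0.23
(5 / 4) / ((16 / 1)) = 5/64 = 0.08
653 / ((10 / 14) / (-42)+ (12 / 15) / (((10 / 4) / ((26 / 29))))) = 139186950/57527 = 2419.51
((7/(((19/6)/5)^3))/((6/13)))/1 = 409500/6859 = 59.70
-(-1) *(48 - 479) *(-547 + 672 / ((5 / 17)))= -3744959/5 = -748991.80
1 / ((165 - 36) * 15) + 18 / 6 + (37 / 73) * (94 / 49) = 27497992/6921495 = 3.97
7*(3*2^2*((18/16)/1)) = 189/2 = 94.50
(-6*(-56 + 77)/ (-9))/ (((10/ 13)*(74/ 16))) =728/185 = 3.94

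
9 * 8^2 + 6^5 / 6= 1872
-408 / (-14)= 204/7 = 29.14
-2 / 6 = -0.33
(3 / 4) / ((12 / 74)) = 37/8 = 4.62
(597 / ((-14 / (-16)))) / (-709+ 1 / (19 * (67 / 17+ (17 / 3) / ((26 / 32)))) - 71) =-218904776/250253913 = -0.87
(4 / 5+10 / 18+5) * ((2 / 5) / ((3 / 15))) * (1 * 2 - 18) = -9152/45 = -203.38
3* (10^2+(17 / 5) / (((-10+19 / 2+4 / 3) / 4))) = 348.96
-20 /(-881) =0.02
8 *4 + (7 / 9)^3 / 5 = 116983/3645 = 32.09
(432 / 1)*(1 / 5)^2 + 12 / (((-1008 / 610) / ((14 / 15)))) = 2363/225 = 10.50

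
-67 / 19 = -3.53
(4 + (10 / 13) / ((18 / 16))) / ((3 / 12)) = 2192/117 = 18.74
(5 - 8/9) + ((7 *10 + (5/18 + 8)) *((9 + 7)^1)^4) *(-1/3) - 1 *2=-46170055/27 = -1710002.04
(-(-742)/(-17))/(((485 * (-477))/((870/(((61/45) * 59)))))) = 12180/5934751 = 0.00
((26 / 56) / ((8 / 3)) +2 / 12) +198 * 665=88482469/672 = 131670.34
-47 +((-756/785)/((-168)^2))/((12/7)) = -2361281/50240 = -47.00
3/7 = 0.43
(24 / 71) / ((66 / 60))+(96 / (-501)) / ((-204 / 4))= 2069072/6651777 = 0.31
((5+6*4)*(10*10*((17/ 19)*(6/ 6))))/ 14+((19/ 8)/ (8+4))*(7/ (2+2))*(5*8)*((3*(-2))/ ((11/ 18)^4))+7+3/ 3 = -784096616/1947253 = -402.67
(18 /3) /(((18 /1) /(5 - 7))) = -2/3 = -0.67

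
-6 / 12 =-1/2 = -0.50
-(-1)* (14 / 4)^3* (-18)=-3087/4 = -771.75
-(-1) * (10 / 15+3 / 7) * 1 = 1.10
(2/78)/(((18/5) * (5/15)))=0.02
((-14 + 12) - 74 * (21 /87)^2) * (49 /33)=-9.37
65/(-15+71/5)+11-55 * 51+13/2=-11475/4 = -2868.75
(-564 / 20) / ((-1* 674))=141/3370 = 0.04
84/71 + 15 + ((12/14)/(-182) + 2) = 822154/45227 = 18.18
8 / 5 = 1.60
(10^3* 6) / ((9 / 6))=4000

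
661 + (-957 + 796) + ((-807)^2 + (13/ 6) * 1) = 3910507/6 = 651751.17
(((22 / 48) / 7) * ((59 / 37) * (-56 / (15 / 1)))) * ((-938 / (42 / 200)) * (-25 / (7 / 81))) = -130449000/259 = -503664.09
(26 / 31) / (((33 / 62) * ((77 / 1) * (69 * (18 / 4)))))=104/1577961 = 0.00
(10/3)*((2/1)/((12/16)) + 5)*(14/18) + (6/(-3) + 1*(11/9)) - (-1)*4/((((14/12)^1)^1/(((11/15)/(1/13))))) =146809/2835 = 51.78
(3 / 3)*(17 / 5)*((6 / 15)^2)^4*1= 4352/1953125 = 0.00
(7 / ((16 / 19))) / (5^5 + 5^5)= 133/100000 = 0.00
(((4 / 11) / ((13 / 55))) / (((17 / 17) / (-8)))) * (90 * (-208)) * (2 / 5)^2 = 36864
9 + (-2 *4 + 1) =2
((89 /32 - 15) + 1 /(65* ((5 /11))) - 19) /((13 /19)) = -6162137/135200 = -45.58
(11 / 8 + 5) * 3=19.12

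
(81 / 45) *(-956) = -8604/5 = -1720.80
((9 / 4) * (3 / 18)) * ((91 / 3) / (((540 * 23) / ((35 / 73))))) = 637/1450656 = 0.00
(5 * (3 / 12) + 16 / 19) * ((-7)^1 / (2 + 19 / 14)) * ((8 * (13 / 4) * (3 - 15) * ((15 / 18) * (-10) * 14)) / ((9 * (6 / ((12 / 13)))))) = -2714.30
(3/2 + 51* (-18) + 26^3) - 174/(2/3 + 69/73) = 11685395/706 = 16551.55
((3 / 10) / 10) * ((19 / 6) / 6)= 19/1200 = 0.02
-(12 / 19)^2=-144/361 = -0.40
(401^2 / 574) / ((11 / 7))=160801/902 = 178.27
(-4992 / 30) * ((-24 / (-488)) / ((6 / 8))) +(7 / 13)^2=-547487/51545 = -10.62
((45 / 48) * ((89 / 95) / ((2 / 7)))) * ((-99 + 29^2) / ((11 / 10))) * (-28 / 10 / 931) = -99057/15884 = -6.24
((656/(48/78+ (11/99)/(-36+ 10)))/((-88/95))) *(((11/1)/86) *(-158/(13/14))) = 155083320/6149 = 25220.90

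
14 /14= 1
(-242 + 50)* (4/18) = -128/3 = -42.67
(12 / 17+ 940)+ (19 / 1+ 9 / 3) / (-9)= 143554/153 = 938.26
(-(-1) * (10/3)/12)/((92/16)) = 10/207 = 0.05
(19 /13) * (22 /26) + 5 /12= 3353/2028 = 1.65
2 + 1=3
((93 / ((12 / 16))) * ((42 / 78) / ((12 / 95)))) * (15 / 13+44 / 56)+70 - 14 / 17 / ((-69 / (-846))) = 430227643/396474 = 1085.13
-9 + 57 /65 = -528/65 = -8.12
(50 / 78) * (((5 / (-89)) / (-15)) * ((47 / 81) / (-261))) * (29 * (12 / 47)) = -100/2530359 = 0.00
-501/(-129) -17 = -564/43 = -13.12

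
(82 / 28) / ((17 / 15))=615/238 = 2.58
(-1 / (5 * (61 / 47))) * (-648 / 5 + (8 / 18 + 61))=144149/13725 = 10.50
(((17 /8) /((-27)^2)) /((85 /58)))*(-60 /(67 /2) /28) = -29/227934 = 0.00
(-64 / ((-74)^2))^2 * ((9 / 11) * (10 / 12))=1920/20615771 = 0.00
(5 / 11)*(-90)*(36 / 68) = -4050/187 = -21.66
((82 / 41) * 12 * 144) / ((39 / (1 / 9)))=128/13 = 9.85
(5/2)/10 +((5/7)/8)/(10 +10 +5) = 71/280 = 0.25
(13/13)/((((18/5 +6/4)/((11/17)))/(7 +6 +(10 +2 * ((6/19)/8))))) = 2.93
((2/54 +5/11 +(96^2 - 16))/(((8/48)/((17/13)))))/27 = 92906564/34749 = 2673.65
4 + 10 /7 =38/7 = 5.43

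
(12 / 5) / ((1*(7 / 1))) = 12/35 = 0.34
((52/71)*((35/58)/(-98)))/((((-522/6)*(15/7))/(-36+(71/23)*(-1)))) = -403/426213 = 0.00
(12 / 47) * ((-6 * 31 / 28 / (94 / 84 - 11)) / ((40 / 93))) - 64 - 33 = -18842009/195050 = -96.60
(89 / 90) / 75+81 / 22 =137177/37125 = 3.70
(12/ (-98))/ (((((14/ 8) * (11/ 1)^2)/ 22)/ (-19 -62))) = 3888/3773 = 1.03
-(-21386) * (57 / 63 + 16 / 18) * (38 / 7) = 91831484/441 = 208234.66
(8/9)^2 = 64/81 = 0.79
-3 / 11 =-0.27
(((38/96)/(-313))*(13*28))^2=2989441/14107536 = 0.21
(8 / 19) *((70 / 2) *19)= 280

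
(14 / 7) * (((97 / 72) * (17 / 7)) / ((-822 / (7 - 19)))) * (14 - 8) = 1649/2877 = 0.57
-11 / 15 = -0.73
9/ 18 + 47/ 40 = 67/40 = 1.68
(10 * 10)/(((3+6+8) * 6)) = 50/51 = 0.98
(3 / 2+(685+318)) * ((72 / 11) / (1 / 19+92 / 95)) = 6870780/1067 = 6439.34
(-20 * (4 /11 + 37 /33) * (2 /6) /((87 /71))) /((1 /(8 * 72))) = -4453120/957 = -4653.21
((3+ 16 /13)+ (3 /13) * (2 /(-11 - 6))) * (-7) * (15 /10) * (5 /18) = -32515/2652 = -12.26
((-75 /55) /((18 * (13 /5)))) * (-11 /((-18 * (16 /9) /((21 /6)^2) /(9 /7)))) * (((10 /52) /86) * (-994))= 1304625/3720704 = 0.35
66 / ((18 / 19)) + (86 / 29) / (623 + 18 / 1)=3885359/55767 = 69.67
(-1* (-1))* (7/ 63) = 1/9 = 0.11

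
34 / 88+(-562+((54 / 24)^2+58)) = -87745/176 = -498.55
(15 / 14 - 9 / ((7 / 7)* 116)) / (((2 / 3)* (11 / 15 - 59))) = -0.03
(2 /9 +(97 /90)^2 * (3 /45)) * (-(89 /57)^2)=-288395689/394753500 = -0.73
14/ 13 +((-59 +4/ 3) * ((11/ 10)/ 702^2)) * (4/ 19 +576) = 1.00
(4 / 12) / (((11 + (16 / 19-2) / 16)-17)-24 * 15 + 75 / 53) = -8056/8813037 = 0.00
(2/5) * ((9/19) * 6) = 108/95 = 1.14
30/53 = 0.57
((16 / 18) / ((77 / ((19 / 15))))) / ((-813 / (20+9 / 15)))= -15656/42255675 = 0.00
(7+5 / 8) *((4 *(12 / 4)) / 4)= 183/8 = 22.88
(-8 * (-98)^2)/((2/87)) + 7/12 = -40106297/12 = -3342191.42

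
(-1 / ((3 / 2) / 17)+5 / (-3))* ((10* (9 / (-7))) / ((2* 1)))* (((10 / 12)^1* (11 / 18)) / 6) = 3575/504 = 7.09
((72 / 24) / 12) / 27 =1/108 = 0.01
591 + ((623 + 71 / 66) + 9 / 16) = 641857/528 = 1215.64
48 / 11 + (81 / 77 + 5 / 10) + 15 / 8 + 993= 616487/616 = 1000.79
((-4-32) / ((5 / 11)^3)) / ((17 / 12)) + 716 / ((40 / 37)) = 1664791/4250 = 391.72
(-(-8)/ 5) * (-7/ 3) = -56/15 = -3.73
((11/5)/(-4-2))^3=-1331/27000 = -0.05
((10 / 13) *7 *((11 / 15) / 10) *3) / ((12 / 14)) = 539/390 = 1.38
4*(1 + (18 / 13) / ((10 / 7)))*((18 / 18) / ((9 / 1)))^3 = 512/47385 = 0.01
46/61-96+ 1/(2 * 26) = -302059/3172 = -95.23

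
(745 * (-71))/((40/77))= -814583/8 = -101822.88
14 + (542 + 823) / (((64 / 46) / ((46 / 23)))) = 31619/16 = 1976.19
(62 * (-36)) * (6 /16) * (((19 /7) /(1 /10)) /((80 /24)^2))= -143127/70 = -2044.67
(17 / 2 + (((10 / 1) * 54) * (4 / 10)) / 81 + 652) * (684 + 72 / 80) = 9084057/20 = 454202.85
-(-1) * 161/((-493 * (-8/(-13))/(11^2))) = -253253/3944 = -64.21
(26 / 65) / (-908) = -1/2270 = 0.00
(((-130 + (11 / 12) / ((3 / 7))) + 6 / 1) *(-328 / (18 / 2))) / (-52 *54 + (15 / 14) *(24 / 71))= -1.58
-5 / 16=-0.31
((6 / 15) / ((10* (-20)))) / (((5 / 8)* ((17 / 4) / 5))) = -8/2125 = 0.00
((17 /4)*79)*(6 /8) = 4029/16 = 251.81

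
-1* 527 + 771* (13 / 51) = -5618/17 = -330.47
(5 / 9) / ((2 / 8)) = 2.22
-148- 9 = -157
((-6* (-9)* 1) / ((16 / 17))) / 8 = 459/64 = 7.17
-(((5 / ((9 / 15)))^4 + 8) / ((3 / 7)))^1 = -2738911/243 = -11271.24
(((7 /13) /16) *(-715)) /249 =-385/3984 = -0.10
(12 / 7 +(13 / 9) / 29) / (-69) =-3223/126063 = -0.03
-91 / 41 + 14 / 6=14/123 = 0.11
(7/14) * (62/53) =31/53 = 0.58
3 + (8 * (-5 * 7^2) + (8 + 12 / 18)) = -5845/3 = -1948.33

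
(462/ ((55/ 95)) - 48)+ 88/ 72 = 6761/9 = 751.22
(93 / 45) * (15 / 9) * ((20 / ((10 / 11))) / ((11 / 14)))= 868/9 = 96.44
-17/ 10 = -1.70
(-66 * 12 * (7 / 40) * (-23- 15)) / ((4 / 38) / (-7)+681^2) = 3502422/308401055 = 0.01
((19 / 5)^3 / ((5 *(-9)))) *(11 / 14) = -75449/78750 = -0.96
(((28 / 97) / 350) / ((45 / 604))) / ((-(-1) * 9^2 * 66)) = 604/291691125 = 0.00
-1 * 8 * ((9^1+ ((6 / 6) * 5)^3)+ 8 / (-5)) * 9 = -47664/5 = -9532.80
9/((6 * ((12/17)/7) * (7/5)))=10.62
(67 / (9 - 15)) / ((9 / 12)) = -134/9 = -14.89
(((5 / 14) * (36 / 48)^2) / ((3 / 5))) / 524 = 75/117376 = 0.00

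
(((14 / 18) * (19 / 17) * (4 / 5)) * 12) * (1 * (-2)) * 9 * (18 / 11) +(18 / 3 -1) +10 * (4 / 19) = -4240431/17765 = -238.70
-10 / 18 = -5/9 = -0.56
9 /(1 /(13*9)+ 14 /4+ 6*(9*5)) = 2106/64001 = 0.03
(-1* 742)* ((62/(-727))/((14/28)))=92008/727 = 126.56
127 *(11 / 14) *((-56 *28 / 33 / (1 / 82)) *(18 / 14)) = -499872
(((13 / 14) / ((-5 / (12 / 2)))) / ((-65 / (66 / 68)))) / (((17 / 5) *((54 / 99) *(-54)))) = -121/728280 = 0.00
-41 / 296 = -0.14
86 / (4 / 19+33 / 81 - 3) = -36.10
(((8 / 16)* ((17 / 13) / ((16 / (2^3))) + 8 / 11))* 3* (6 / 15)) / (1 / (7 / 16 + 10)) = 8.65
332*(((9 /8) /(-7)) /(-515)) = 747/7210 = 0.10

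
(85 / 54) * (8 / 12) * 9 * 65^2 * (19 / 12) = 6823375/108 = 63179.40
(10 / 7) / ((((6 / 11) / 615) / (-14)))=-22550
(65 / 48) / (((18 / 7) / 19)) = 8645/864 = 10.01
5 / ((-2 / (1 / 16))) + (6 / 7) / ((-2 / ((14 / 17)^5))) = -14475157/45435424 = -0.32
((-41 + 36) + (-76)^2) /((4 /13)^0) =5771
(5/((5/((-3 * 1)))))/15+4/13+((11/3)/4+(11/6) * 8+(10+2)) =21599/780 = 27.69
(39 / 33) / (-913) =-13/10043 = 0.00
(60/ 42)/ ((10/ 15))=15/7 = 2.14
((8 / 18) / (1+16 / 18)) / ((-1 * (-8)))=1/34 = 0.03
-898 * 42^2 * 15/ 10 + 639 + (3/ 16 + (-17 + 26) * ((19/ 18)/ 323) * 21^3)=-646053429/272 = -2375196.43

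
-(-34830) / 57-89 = 522.05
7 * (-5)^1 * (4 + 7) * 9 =-3465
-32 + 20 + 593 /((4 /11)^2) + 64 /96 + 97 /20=1074739/240 = 4478.08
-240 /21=-80/7 = -11.43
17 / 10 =1.70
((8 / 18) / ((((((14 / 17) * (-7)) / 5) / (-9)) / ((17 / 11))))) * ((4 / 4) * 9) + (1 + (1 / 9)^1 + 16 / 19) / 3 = 13523156/276507 = 48.91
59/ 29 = 2.03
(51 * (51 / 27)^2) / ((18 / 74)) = 181781/243 = 748.07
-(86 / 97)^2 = -7396/9409 = -0.79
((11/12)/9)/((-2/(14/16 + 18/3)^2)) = -33275/13824 = -2.41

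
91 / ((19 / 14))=1274/19 = 67.05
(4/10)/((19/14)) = 0.29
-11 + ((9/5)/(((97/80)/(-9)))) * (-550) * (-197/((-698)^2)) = -165067067/11814697 = -13.97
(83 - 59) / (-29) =-24/29 = -0.83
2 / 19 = 0.11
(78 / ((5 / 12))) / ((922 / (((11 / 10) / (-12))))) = -429/23050 = -0.02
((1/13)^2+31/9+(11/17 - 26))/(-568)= 566335/14686776 = 0.04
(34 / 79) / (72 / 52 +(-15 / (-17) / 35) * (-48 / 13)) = 26299/78921 = 0.33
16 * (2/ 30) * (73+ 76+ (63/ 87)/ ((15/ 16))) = 115824/725 = 159.76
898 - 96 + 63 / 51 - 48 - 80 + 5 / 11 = 126354/187 = 675.69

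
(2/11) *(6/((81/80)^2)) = 25600/24057 = 1.06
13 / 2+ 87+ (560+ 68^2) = 10555/2 = 5277.50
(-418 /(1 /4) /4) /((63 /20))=-8360/63 = -132.70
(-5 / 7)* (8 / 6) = -0.95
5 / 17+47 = 804/17 = 47.29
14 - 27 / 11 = 127/11 = 11.55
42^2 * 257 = 453348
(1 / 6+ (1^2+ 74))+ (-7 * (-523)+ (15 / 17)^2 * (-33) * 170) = -64411/102 = -631.48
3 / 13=0.23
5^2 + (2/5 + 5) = 152/5 = 30.40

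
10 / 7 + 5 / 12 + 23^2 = 44591/84 = 530.85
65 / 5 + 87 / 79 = 1114/79 = 14.10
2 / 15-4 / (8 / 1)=-11/30 = -0.37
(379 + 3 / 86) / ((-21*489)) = -32597/883134 = -0.04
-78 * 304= -23712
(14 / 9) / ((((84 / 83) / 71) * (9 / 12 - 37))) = -3.01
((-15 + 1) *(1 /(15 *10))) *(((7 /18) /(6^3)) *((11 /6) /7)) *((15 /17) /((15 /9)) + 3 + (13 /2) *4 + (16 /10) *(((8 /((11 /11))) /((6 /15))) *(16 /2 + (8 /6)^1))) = -644413/44614800 = -0.01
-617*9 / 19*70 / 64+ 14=-185843/608 = -305.66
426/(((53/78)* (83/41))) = 1362348/4399 = 309.69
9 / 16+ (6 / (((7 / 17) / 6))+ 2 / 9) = 88919/1008 = 88.21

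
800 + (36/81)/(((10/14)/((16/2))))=36224/45 = 804.98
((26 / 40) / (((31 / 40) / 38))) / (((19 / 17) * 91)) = 68/217 = 0.31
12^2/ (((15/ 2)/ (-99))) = -9504/5 = -1900.80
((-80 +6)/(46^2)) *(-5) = 185/1058 = 0.17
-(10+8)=-18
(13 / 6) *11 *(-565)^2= 45649175/6 = 7608195.83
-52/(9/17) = -884/9 = -98.22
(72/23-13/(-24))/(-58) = -2027/32016 = -0.06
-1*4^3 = -64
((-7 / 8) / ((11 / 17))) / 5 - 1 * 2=-999/440 = -2.27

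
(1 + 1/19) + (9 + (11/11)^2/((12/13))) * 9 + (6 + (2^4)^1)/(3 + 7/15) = 96971/988 = 98.15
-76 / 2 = -38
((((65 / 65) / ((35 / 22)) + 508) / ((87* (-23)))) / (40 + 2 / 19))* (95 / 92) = -15523/2371852 = -0.01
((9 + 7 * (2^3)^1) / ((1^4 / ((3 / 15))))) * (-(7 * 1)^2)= -637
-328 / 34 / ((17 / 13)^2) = -27716/4913 = -5.64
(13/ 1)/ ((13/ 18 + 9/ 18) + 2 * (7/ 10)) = 585/118 = 4.96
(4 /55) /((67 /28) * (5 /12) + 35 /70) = 1344/27665 = 0.05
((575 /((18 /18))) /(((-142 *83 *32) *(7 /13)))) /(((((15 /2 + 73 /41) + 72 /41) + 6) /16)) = -306475/115255294 = 0.00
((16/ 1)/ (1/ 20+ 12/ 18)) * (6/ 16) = 360/43 = 8.37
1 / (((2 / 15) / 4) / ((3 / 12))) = 15/2 = 7.50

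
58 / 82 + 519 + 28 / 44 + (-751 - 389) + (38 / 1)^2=371779/451 = 824.34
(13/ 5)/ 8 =13/40 = 0.32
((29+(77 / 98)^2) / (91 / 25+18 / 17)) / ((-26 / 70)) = -16.97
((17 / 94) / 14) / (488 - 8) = 17/631680 = 0.00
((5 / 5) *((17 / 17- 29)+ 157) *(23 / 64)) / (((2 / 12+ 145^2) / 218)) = 970209/2018416 = 0.48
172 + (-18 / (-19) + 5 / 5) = 3305/19 = 173.95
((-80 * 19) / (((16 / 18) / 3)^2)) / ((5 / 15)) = -207765/4 = -51941.25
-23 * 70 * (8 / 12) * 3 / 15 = -644/3 = -214.67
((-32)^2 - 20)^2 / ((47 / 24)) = 24192384/47 = 514731.57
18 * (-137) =-2466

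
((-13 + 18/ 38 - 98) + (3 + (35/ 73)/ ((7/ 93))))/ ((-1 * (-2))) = -70152/1387 = -50.58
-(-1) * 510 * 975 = 497250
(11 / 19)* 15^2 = 2475/19 = 130.26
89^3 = 704969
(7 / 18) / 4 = 7/72 = 0.10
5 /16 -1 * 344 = -5499/16 = -343.69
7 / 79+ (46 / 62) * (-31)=-1810/79 = -22.91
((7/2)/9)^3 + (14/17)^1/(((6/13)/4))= 713447/99144 = 7.20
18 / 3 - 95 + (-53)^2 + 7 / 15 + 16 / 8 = 40837/15 = 2722.47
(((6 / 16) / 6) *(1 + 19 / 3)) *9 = 33/8 = 4.12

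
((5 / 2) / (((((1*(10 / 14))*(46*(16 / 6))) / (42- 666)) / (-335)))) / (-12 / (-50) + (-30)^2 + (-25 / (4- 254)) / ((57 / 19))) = 20577375/3105943 = 6.63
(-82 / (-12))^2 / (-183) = -1681/6588 = -0.26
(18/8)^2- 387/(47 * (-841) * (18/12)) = 3205815/632432 = 5.07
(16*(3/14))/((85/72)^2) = 124416/50575 = 2.46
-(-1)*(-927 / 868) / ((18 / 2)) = -103/868 = -0.12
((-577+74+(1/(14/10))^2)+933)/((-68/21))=-63285/476 = -132.95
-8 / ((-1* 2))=4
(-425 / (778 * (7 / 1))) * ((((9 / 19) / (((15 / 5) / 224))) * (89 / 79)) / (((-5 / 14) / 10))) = 50836800/583889 = 87.07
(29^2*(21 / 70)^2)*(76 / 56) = 143811/1400 = 102.72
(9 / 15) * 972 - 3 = 2901/5 = 580.20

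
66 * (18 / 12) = 99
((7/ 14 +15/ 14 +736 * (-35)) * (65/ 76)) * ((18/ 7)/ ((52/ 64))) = -64911240/931 = -69722.06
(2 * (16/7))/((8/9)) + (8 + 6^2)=344/7 = 49.14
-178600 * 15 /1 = -2679000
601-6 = 595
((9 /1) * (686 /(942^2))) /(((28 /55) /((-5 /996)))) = -13475/196403232 = 0.00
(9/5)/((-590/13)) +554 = 1634183/2950 = 553.96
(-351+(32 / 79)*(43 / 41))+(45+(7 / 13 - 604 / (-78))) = -37554365/126321 = -297.29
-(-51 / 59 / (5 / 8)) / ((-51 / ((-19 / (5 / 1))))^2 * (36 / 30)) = 1444/225675 = 0.01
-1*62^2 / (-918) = 1922/459 = 4.19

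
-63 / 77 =-9/11 = -0.82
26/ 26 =1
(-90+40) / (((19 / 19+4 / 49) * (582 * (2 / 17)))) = -20825/30846 = -0.68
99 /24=33/8 = 4.12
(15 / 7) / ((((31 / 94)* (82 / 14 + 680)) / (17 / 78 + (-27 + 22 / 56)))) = -6771995/27087242 = -0.25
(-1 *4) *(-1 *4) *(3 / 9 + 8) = 400/3 = 133.33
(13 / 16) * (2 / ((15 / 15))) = 13/8 = 1.62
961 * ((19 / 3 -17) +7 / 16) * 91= -42938441/48 = -894550.85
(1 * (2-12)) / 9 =-10/9 = -1.11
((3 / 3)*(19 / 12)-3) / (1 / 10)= -85/6 = -14.17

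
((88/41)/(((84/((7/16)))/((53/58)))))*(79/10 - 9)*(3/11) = -583/190240 = 0.00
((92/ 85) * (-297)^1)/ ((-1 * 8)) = 6831/170 = 40.18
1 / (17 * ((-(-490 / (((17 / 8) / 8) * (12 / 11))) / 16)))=3/5390 = 0.00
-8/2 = -4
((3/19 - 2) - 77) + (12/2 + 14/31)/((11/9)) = -476618/6479 = -73.56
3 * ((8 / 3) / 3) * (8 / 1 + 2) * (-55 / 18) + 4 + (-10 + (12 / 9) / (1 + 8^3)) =-134630/1539 = -87.48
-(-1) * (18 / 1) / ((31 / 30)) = 540/31 = 17.42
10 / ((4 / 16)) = 40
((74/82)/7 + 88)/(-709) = -0.12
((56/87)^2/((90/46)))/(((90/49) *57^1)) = 1767136/873651825 = 0.00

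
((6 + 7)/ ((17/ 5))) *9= 585/17 = 34.41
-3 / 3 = -1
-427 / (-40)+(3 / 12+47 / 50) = 2373/200 = 11.86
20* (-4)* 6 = -480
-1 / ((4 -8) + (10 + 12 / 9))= -3/22 = -0.14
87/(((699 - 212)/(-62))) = -5394/487 = -11.08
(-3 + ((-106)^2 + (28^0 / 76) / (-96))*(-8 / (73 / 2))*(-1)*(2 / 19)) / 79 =81029147/24982644 = 3.24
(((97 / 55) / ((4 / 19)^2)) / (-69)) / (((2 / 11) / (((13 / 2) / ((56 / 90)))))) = -1365663/41216 = -33.13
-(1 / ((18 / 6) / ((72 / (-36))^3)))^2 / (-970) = 32/4365 = 0.01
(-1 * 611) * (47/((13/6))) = -13254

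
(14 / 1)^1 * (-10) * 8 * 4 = -4480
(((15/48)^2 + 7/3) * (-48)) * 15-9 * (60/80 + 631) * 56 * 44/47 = -225471243/752 = -299828.78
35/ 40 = 7/8 = 0.88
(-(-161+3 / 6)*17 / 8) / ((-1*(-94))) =3.63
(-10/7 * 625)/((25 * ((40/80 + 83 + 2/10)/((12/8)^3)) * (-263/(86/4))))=26875/228284 = 0.12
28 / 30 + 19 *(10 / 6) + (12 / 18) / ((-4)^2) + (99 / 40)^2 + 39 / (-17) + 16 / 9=9363833/244800 = 38.25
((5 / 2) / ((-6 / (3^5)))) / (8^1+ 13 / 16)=-540/47 = -11.49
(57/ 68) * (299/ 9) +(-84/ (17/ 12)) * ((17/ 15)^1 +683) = -41347979/1020 = -40537.23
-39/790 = -0.05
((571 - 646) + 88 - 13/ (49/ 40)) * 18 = 2106/49 = 42.98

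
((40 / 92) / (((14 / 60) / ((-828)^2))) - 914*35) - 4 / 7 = 1245495.14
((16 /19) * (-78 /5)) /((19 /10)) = -2496/361 = -6.91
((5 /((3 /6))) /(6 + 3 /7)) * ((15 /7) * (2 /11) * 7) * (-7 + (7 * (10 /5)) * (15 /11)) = 18620/363 = 51.29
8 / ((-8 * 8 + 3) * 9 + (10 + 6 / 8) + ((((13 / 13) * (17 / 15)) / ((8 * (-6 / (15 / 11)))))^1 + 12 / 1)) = -4224/277877 = -0.02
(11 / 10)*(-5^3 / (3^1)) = -275/6 = -45.83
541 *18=9738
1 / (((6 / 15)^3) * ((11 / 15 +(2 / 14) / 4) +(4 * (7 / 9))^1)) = 39375/9778 = 4.03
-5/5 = -1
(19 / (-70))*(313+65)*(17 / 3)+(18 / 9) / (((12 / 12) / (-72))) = -3627/5 = -725.40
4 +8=12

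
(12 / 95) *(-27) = -324/95 = -3.41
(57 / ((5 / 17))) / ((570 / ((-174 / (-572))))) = 1479/14300 = 0.10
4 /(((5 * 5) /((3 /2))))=6/25 = 0.24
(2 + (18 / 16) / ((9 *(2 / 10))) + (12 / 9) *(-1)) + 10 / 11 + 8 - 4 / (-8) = 2825/264 = 10.70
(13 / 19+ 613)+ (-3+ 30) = 12173/19 = 640.68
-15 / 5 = -3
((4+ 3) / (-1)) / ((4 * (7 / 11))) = -11/4 = -2.75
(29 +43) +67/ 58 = 4243/58 = 73.16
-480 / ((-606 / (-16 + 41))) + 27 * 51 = 141077/101 = 1396.80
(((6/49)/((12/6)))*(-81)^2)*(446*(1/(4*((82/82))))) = 4389309/98 = 44788.87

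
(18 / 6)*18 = 54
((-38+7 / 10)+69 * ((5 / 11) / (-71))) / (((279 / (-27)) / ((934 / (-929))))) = -412962963/112460095 = -3.67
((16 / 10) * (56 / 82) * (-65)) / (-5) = 2912/205 = 14.20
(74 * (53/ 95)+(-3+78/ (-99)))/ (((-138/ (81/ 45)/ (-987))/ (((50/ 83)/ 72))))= 38674279/9575544 = 4.04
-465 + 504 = 39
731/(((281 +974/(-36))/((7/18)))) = 731/653 = 1.12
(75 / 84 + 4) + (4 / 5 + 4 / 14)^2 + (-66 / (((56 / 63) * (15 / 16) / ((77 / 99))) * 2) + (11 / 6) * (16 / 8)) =-21.06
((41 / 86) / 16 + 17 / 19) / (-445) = -24171/11634080 = 0.00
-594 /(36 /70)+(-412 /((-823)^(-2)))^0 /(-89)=-1155.01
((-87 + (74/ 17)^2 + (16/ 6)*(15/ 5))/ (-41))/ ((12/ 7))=40495/47396 = 0.85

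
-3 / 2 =-1.50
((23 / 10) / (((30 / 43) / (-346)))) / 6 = -190.11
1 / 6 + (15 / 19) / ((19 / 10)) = 1261/2166 = 0.58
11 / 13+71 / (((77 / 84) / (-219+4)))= -2381219/143 = -16651.88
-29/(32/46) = -667/16 = -41.69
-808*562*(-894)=405961824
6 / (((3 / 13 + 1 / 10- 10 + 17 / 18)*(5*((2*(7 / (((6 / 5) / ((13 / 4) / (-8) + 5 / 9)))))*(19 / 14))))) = -75816/1303115 = -0.06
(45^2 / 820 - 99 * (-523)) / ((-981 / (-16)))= 844.52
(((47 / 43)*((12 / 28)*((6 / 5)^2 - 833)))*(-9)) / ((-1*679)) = -5.16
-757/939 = -0.81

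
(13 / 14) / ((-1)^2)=13/14 = 0.93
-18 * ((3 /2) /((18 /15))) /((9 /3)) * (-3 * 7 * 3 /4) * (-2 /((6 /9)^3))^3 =-18600435/512 = -36328.97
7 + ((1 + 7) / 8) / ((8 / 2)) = 29/4 = 7.25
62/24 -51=-581/12 = -48.42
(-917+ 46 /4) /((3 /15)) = -9055/2 = -4527.50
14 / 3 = 4.67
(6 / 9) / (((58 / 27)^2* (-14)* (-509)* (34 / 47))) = 11421/407521688 = 0.00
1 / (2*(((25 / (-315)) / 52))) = -1638/5 = -327.60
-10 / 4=-5/2 = -2.50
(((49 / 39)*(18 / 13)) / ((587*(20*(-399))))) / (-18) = 7/339274260 = 0.00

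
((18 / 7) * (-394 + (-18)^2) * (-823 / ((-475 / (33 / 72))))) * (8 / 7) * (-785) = 17055852/133 = 128239.49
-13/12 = -1.08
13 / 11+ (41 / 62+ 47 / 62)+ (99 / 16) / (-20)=250081/109120 = 2.29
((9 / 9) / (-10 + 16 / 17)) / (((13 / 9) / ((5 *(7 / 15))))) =-51/286 = -0.18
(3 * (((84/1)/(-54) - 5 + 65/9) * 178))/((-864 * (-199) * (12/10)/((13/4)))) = 5785/1031616 = 0.01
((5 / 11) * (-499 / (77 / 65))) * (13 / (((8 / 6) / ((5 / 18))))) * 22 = -10541375/924 = -11408.41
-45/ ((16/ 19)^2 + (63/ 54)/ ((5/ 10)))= -9747/659 = -14.79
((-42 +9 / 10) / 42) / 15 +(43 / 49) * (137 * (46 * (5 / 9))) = 135490123/44100 = 3072.34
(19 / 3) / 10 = 19/30 = 0.63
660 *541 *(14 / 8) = 624855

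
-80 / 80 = -1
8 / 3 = 2.67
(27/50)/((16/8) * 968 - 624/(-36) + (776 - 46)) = 81/402500 = 0.00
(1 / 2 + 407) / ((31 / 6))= 2445/31 = 78.87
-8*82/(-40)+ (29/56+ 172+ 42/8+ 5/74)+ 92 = 2965399/10360 = 286.24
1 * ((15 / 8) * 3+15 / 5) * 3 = 207/8 = 25.88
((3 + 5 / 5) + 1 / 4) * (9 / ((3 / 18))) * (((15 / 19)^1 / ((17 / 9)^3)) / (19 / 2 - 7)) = 59049/5491 = 10.75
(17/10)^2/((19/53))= 15317/1900 = 8.06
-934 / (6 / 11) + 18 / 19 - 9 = -98062/57 = -1720.39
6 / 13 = 0.46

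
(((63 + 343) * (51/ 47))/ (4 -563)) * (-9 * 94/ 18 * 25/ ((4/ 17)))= 4400025/1118 = 3935.62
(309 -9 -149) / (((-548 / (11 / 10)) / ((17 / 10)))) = -28237/54800 = -0.52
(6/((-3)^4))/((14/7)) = 1/27 = 0.04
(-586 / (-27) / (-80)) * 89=-26077/1080 = -24.15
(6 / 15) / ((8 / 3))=3/20 = 0.15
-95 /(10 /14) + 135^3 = 2460242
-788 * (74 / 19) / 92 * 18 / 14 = -131202/3059 = -42.89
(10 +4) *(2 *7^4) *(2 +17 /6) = 974806/3 = 324935.33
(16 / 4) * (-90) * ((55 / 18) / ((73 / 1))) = -1100/73 = -15.07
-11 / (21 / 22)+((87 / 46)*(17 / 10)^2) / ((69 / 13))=-23315587/2221800 = -10.49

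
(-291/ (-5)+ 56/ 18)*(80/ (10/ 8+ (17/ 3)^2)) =176576/1201 = 147.02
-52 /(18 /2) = -52/9 = -5.78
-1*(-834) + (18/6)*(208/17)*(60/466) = 3322194/3961 = 838.73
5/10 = 1/2 = 0.50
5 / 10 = 1/2 = 0.50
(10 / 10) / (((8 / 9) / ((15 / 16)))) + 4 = 647/128 = 5.05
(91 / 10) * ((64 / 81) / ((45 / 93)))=90272/6075 = 14.86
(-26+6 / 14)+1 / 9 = -1604/63 = -25.46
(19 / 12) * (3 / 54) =19/216 = 0.09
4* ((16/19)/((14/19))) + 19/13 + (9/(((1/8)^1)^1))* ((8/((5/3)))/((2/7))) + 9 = 557208/455 = 1224.63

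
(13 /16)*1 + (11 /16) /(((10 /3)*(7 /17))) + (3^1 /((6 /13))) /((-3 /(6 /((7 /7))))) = -13089/1120 = -11.69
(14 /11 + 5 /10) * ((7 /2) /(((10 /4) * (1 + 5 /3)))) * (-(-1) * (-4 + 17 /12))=-8463/3520 = -2.40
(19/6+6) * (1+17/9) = 715/27 = 26.48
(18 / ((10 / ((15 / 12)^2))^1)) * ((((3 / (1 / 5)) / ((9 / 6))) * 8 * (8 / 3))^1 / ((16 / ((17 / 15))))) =85/2 = 42.50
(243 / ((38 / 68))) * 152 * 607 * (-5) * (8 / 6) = -267468480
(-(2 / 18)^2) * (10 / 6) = -5/243 = -0.02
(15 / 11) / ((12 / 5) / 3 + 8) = 75/484 = 0.15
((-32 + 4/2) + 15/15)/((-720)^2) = -29/518400 = 0.00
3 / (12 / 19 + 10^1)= 57/202 = 0.28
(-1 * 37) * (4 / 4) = -37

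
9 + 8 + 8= 25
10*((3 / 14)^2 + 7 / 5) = 1417/98 = 14.46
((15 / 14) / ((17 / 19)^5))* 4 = 74282970/9938999 = 7.47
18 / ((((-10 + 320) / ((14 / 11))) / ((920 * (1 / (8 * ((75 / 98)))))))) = 11.10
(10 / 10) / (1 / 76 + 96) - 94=-685842/7297 = -93.99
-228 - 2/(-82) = -9347/41 = -227.98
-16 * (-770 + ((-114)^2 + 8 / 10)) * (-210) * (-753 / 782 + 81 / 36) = 898893072/17 = 52876063.06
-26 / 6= -13/3 = -4.33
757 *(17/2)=12869/2 = 6434.50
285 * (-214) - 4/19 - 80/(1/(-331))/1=-655694/19 = -34510.21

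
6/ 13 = 0.46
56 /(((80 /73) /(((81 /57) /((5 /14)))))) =203.32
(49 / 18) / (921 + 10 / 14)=343/116136 = 0.00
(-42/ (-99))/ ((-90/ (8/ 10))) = -28/7425 = 0.00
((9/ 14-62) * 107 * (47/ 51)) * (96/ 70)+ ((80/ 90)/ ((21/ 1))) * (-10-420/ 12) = -103701664/12495 = -8299.45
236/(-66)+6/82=-4739/1353 = -3.50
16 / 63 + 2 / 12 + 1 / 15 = 307/630 = 0.49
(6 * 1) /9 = 2/3 = 0.67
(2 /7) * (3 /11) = 6/77 = 0.08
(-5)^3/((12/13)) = -1625/12 = -135.42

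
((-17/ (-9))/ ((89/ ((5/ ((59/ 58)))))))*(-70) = -345100/47259 = -7.30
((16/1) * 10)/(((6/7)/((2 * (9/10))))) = 336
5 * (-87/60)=-29/4 = -7.25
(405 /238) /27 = 15/238 = 0.06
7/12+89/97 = 1747/1164 = 1.50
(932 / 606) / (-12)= -233/1818 = -0.13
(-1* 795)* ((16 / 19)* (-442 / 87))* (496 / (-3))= -929543680/1653 = -562337.37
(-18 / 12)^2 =9/4 = 2.25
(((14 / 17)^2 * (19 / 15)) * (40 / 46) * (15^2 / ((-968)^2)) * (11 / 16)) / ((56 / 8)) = 9975/566218048 = 0.00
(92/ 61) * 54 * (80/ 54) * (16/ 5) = 23552/61 = 386.10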